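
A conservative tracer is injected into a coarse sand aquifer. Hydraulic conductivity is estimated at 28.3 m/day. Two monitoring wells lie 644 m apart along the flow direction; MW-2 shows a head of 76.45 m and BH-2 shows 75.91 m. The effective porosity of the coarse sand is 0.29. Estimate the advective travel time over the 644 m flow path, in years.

21.5

Hydraulic gradient i = (76.45 − 75.91) / 644 = 0.54 / 644 = 0.0008385.
Darcy flux q = K · i = 28.30 × 0.0008385 = 0.02373 m/day.
Seepage velocity v = q / n_e = 0.02373 / 0.29 = 0.08183 m/day.
Travel time t = L / v = 644 / 0.08183 = 7870 days = 21.55 years.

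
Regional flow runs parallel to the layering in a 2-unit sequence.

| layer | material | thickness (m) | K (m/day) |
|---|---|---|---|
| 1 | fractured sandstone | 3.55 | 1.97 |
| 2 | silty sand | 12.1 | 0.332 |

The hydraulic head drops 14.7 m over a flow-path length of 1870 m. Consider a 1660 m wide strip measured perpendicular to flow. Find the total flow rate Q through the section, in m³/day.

144

Flow is parallel to layering, so each bed carries its own Darcy discharge and the transmissivities add.
Σ(K_i·b_i) = 1.97×3.55 + 0.332×12.1 = 11.01 m²/day.
Hydraulic gradient i = Δh / L = 14.7 / 1870 = 0.007861.
Q = Σ(K_i·b_i) · W · i = 11.01 × 1660 × 0.007861 = 143.7 m³/day.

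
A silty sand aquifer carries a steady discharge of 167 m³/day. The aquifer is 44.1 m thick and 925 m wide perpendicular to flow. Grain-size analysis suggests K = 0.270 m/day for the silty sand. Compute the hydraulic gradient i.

0.0152

Cross-sectional area A = 925 × 44.1 = 40792 m².
From Q = K·A·i, i = Q / (K·A) = 167 / (0.2700 × 40792) = 0.01516.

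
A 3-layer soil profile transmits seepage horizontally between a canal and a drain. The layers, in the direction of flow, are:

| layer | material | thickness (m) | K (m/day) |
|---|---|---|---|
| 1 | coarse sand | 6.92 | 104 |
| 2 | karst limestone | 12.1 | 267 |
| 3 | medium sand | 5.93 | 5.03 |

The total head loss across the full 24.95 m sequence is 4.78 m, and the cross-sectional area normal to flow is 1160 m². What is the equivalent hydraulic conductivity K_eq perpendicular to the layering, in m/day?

Flow is perpendicular to layering, so the layers act in series and the equivalent K is the thickness-weighted harmonic mean.
Total thickness L = 6.92 + 12.1 + 5.93 = 24.95 m.
Σ(b_i/K_i) = 6.92/104 + 12.1/267 + 5.93/5.03 = 1.291 d.
K_eq = L / Σ(b_i/K_i) = 24.95 / 1.291 = 19.33 m/day.

19.3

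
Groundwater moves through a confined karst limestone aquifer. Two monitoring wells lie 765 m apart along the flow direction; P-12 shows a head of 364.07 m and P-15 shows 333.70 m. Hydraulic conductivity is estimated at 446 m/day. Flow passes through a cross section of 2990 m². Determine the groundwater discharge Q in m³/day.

52900

Hydraulic gradient i = (364.07 − 333.70) / 765 = 30.37 / 765 = 0.03970.
Darcy's law: Q = K · A · i = 446.0 × 2990 × 0.03970 = 52941 m³/day.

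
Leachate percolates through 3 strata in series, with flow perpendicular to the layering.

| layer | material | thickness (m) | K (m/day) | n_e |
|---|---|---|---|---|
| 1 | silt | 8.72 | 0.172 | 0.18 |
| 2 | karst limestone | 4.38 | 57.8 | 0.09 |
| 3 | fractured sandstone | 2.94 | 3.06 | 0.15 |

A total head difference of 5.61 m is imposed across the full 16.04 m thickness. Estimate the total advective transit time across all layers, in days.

22.2

With flow normal to the layers, continuity requires the same specific discharge q through every layer.
Σ(b_i/K_i) = 8.72/0.172 + 4.38/57.8 + 2.94/3.06 = 51.73 d.
q = Δh / Σ(b_i/K_i) = 5.61 / 51.73 = 0.1084 m/day.
In each layer the seepage velocity is v_i = q/n_i, so the layer transit time is t_i = b_i·n_i / q:
  layer 1 (silt): t_1 = 8.72 × 0.18 / 0.1084 = 14.47 d
  layer 2 (karst limestone): t_2 = 4.38 × 0.09 / 0.1084 = 3.635 d
  layer 3 (fractured sandstone): t_3 = 2.94 × 0.15 / 0.1084 = 4.067 d
Total t = Σ t_i = 22.18 days.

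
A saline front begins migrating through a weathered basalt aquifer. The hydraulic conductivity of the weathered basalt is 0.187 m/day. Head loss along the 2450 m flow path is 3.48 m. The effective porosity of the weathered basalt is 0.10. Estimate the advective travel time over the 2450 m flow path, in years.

2530

Hydraulic gradient i = Δh / L = 3.48 / 2450 = 0.001420.
Darcy flux q = K · i = 0.1870 × 0.001420 = 0.0002656 m/day.
Seepage velocity v = q / n_e = 0.0002656 / 0.10 = 0.002656 m/day.
Travel time t = L / v = 2450 / 0.002656 = 9.224e+05 days = 2525 years.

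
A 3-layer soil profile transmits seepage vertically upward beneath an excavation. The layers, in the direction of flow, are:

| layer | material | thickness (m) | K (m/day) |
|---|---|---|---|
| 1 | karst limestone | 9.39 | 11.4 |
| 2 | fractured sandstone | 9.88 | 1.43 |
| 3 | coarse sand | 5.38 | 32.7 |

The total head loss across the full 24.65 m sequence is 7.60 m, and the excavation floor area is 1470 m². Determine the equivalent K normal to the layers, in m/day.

3.12

Flow is perpendicular to layering, so the layers act in series and the equivalent K is the thickness-weighted harmonic mean.
Total thickness L = 9.39 + 9.88 + 5.38 = 24.65 m.
Σ(b_i/K_i) = 9.39/11.4 + 9.88/1.43 + 5.38/32.7 = 7.897 d.
K_eq = L / Σ(b_i/K_i) = 24.65 / 7.897 = 3.121 m/day.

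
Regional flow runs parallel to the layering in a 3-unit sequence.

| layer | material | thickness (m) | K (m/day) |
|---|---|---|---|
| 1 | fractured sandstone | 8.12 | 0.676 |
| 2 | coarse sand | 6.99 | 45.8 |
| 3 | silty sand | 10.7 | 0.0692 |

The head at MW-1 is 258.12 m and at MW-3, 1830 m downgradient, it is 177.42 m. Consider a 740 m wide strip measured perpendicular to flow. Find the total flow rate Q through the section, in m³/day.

Flow is parallel to layering, so each bed carries its own Darcy discharge and the transmissivities add.
Σ(K_i·b_i) = 0.676×8.12 + 45.8×6.99 + 0.0692×10.7 = 326.4 m²/day.
Hydraulic gradient i = (258.12 − 177.42) / 1830 = 80.7 / 1830 = 0.04410.
Q = Σ(K_i·b_i) · W · i = 326.4 × 740 × 0.04410 = 10650 m³/day.

10700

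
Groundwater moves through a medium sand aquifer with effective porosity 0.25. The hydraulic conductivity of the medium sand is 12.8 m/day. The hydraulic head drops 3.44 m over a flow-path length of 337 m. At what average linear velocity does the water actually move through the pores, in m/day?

0.523

Hydraulic gradient i = Δh / L = 3.44 / 337 = 0.01021.
Darcy flux q = K · i = 12.80 × 0.01021 = 0.1307 m/day.
Seepage velocity v = q / n_e = 0.1307 / 0.25 = 0.5226 m/day.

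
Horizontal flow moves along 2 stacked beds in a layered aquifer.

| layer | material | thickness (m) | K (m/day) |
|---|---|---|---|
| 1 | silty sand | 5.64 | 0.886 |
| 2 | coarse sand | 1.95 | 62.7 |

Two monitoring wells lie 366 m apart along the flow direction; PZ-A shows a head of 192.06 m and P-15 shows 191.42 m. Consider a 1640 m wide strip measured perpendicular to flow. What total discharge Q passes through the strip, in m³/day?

Flow is parallel to layering, so each bed carries its own Darcy discharge and the transmissivities add.
Σ(K_i·b_i) = 0.886×5.64 + 62.7×1.95 = 127.3 m²/day.
Hydraulic gradient i = (192.06 − 191.42) / 366 = 0.64 / 366 = 0.001749.
Q = Σ(K_i·b_i) · W · i = 127.3 × 1640 × 0.001749 = 365.0 m³/day.

365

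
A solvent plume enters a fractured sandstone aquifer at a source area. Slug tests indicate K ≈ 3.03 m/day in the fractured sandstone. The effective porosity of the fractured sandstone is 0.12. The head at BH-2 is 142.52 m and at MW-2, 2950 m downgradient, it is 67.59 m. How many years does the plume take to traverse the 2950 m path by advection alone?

Hydraulic gradient i = (142.52 − 67.59) / 2950 = 74.93 / 2950 = 0.02540.
Darcy flux q = K · i = 3.030 × 0.02540 = 0.07696 m/day.
Seepage velocity v = q / n_e = 0.07696 / 0.12 = 0.6414 m/day.
Travel time t = L / v = 2950 / 0.6414 = 4600 days = 12.59 years.

12.6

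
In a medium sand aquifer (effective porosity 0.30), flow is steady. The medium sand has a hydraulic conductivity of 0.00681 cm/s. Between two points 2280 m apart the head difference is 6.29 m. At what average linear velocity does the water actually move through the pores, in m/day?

Convert K: 0.00681 cm/s × 864 = 5.884 m/day.
Hydraulic gradient i = Δh / L = 6.29 / 2280 = 0.002759.
Darcy flux q = K · i = 5.884 × 0.002759 = 0.01623 m/day.
Seepage velocity v = q / n_e = 0.01623 / 0.30 = 0.05411 m/day.

0.0541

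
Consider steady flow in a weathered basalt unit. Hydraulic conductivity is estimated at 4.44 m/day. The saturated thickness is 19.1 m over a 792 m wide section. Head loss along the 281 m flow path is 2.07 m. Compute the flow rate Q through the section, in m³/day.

495

Cross-sectional area A = 792 × 19.1 = 15127 m².
Hydraulic gradient i = Δh / L = 2.07 / 281 = 0.007367.
Darcy's law: Q = K · A · i = 4.440 × 15127 × 0.007367 = 494.8 m³/day.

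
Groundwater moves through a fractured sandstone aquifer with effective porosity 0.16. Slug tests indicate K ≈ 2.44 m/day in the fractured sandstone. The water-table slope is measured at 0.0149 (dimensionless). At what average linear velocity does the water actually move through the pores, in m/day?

0.227

Hydraulic gradient i = 0.0149.
Darcy flux q = K · i = 2.440 × 0.01490 = 0.03636 m/day.
Seepage velocity v = q / n_e = 0.03636 / 0.16 = 0.2272 m/day.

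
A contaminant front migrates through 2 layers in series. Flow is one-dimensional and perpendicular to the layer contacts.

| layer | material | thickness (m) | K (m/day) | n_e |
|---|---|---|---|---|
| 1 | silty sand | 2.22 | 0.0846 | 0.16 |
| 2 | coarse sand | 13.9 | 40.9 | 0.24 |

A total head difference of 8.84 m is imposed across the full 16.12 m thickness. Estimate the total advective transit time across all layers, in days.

11.1

With flow normal to the layers, continuity requires the same specific discharge q through every layer.
Σ(b_i/K_i) = 2.22/0.0846 + 13.9/40.9 = 26.58 d.
q = Δh / Σ(b_i/K_i) = 8.84 / 26.58 = 0.3326 m/day.
In each layer the seepage velocity is v_i = q/n_i, so the layer transit time is t_i = b_i·n_i / q:
  layer 1 (silty sand): t_1 = 2.22 × 0.16 / 0.3326 = 1.068 d
  layer 2 (coarse sand): t_2 = 13.9 × 0.24 / 0.3326 = 10.03 d
Total t = Σ t_i = 11.10 days.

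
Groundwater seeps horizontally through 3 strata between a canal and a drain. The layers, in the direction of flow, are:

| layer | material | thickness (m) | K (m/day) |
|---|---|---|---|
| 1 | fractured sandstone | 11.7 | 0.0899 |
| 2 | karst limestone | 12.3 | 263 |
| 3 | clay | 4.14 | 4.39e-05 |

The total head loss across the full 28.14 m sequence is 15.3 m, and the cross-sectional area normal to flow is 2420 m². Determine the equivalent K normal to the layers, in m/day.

Flow is perpendicular to layering, so the layers act in series and the equivalent K is the thickness-weighted harmonic mean.
Total thickness L = 11.7 + 12.3 + 4.14 = 28.14 m.
Σ(b_i/K_i) = 11.7/0.0899 + 12.3/263 + 4.14/4.39e-05 = 94435 d.
K_eq = L / Σ(b_i/K_i) = 28.14 / 94435 = 0.0002980 m/day.

0.000298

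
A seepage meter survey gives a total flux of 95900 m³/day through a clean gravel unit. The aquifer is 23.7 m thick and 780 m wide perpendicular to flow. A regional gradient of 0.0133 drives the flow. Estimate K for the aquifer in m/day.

390

Cross-sectional area A = 780 × 23.7 = 18486 m².
Hydraulic gradient i = 0.0133.
From Q = K·A·i, K = Q / (A·i) = 95900 / (18486 × 0.01330) = 390.1 m/day.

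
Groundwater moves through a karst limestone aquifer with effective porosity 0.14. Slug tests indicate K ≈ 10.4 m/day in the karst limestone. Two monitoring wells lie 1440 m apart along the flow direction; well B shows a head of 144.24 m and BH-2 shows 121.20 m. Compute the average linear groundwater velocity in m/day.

1.19

Hydraulic gradient i = (144.24 − 121.20) / 1440 = 23.04 / 1440 = 0.01600.
Darcy flux q = K · i = 10.40 × 0.01600 = 0.1664 m/day.
Seepage velocity v = q / n_e = 0.1664 / 0.14 = 1.189 m/day.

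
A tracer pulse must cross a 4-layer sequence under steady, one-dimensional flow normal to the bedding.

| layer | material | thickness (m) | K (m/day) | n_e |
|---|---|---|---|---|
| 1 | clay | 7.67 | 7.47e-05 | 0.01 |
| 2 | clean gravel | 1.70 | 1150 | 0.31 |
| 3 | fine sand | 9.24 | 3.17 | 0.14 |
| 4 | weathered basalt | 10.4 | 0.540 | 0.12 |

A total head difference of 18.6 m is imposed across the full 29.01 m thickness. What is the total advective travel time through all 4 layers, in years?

With flow normal to the layers, continuity requires the same specific discharge q through every layer.
Σ(b_i/K_i) = 7.67/7.47e-05 + 1.70/1150 + 9.24/3.17 + 10.4/0.540 = 1.027e+05 d.
q = Δh / Σ(b_i/K_i) = 18.6 / 1.027e+05 = 0.0001811 m/day.
In each layer the seepage velocity is v_i = q/n_i, so the layer transit time is t_i = b_i·n_i / q:
  layer 1 (clay): t_1 = 7.67 × 0.01 / 0.0001811 = 423.5 d
  layer 2 (clean gravel): t_2 = 1.70 × 0.31 / 0.0001811 = 2910 d
  layer 3 (fine sand): t_3 = 9.24 × 0.14 / 0.0001811 = 7143 d
  layer 4 (weathered basalt): t_4 = 10.4 × 0.12 / 0.0001811 = 6891 d
Total t = Σ t_i = 17367 days = 47.55 years.

47.5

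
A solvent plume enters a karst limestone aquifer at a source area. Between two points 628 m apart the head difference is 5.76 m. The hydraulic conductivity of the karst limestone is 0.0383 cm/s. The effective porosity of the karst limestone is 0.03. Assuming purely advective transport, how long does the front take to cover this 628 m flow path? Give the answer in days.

62.1

Convert K: 0.0383 cm/s × 864 = 33.09 m/day.
Hydraulic gradient i = Δh / L = 5.76 / 628 = 0.009172.
Darcy flux q = K · i = 33.09 × 0.009172 = 0.3035 m/day.
Seepage velocity v = q / n_e = 0.3035 / 0.03 = 10.12 m/day.
Travel time t = L / v = 628 / 10.12 = 62.07 days.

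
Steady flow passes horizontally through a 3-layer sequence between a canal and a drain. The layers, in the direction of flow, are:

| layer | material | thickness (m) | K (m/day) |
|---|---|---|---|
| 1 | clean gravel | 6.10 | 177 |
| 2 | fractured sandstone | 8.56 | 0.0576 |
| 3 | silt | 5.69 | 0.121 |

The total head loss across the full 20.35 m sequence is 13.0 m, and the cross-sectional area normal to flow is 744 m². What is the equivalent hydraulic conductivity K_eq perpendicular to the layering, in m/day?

0.104

Flow is perpendicular to layering, so the layers act in series and the equivalent K is the thickness-weighted harmonic mean.
Total thickness L = 6.10 + 8.56 + 5.69 = 20.35 m.
Σ(b_i/K_i) = 6.10/177 + 8.56/0.0576 + 5.69/0.121 = 195.7 d.
K_eq = L / Σ(b_i/K_i) = 20.35 / 195.7 = 0.1040 m/day.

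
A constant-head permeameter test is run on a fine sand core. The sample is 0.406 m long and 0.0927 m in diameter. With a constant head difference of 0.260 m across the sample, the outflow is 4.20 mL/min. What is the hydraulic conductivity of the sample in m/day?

Cross-sectional area A = π·(d/2)² = π × (0.0927/2)² = 0.006749 m².
Convert discharge: 4.20 mL/min = 7.000e-08 m³/s.
Darcy's law rearranged: K = Q·L / (A·Δh) = 7.000e-08 × 0.406 / (0.006749 × 0.260) = 1.620e-05 m/s = 1.399 m/day.

1.40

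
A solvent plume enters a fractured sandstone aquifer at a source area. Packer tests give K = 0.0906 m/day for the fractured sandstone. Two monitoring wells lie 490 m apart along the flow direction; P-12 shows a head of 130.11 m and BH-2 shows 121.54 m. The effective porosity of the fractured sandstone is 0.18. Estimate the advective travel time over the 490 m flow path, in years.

Hydraulic gradient i = (130.11 − 121.54) / 490 = 8.57 / 490 = 0.01749.
Darcy flux q = K · i = 0.09060 × 0.01749 = 0.001585 m/day.
Seepage velocity v = q / n_e = 0.001585 / 0.18 = 0.008803 m/day.
Travel time t = L / v = 490 / 0.008803 = 55662 days = 152.4 years.

152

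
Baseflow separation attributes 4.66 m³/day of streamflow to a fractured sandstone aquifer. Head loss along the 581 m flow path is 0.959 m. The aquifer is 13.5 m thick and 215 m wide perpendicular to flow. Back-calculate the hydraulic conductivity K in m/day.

Cross-sectional area A = 215 × 13.5 = 2902 m².
Hydraulic gradient i = Δh / L = 0.959 / 581 = 0.001651.
From Q = K·A·i, K = Q / (A·i) = 4.66 / (2902 × 0.001651) = 0.9727 m/day.

0.973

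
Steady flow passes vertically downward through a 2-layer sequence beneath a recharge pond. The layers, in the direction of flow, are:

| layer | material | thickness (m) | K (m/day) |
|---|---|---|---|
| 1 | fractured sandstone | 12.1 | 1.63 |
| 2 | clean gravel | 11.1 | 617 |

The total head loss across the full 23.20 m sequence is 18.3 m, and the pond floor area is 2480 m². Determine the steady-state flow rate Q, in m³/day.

6100

Flow is perpendicular to layering, so the layers act in series and the equivalent K is the thickness-weighted harmonic mean.
Total thickness L = 12.1 + 11.1 = 23.20 m.
Σ(b_i/K_i) = 12.1/1.63 + 11.1/617 = 7.441 d.
K_eq = L / Σ(b_i/K_i) = 23.20 / 7.441 = 3.118 m/day.
Q = K_eq · A · (Δh/L) = 3.118 × 2480 × (18.3/23.20) = 6099 m³/day.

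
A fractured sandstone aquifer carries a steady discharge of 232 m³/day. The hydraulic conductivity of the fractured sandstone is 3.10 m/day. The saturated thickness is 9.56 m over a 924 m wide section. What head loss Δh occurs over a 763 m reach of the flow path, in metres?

6.46

Cross-sectional area A = 924 × 9.56 = 8833 m².
From Q = K·A·i, i = Q / (K·A) = 232 / (3.100 × 8833) = 0.008472.
Head loss Δh = i · L = 0.008472 × 763 = 6.464 m.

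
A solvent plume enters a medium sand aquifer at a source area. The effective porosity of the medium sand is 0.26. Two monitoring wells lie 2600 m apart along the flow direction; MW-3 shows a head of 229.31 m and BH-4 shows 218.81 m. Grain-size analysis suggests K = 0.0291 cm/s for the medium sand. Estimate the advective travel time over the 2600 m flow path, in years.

Convert K: 0.0291 cm/s × 864 = 25.14 m/day.
Hydraulic gradient i = (229.31 − 218.81) / 2600 = 10.5 / 2600 = 0.004038.
Darcy flux q = K · i = 25.14 × 0.004038 = 0.1015 m/day.
Seepage velocity v = q / n_e = 0.1015 / 0.26 = 0.3905 m/day.
Travel time t = L / v = 2600 / 0.3905 = 6658 days = 18.23 years.

18.2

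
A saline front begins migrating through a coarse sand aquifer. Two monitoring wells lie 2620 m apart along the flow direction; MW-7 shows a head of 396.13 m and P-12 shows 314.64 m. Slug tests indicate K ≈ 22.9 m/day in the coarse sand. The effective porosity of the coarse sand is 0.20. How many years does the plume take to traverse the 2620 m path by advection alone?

Hydraulic gradient i = (396.13 − 314.64) / 2620 = 81.49 / 2620 = 0.03110.
Darcy flux q = K · i = 22.90 × 0.03110 = 0.7123 m/day.
Seepage velocity v = q / n_e = 0.7123 / 0.20 = 3.561 m/day.
Travel time t = L / v = 2620 / 3.561 = 735.7 days = 2.014 years.

2.01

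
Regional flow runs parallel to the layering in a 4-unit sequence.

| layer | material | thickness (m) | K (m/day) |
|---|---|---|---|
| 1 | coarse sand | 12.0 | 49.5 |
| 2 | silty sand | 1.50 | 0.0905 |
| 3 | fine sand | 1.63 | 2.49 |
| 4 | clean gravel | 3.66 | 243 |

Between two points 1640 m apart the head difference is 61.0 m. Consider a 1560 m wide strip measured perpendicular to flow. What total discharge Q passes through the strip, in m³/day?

86300

Flow is parallel to layering, so each bed carries its own Darcy discharge and the transmissivities add.
Σ(K_i·b_i) = 49.5×12.0 + 0.0905×1.50 + 2.49×1.63 + 243×3.66 = 1488 m²/day.
Hydraulic gradient i = Δh / L = 61.0 / 1640 = 0.03720.
Q = Σ(K_i·b_i) · W · i = 1488 × 1560 × 0.03720 = 86316 m³/day.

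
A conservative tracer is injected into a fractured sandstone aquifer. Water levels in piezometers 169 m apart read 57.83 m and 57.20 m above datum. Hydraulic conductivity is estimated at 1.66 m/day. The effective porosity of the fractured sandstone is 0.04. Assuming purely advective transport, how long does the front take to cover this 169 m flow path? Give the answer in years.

Hydraulic gradient i = (57.83 − 57.20) / 169 = 0.63 / 169 = 0.003728.
Darcy flux q = K · i = 1.660 × 0.003728 = 0.006188 m/day.
Seepage velocity v = q / n_e = 0.006188 / 0.04 = 0.1547 m/day.
Travel time t = L / v = 169 / 0.1547 = 1092 days = 2.991 years.

2.99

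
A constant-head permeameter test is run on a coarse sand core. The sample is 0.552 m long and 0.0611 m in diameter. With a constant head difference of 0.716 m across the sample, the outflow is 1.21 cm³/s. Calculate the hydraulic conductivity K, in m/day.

Cross-sectional area A = π·(d/2)² = π × (0.0611/2)² = 0.002932 m².
Convert discharge: 1.21 cm³/s = 1.210e-06 m³/s.
Darcy's law rearranged: K = Q·L / (A·Δh) = 1.210e-06 × 0.552 / (0.002932 × 0.716) = 0.0003182 m/s = 27.49 m/day.

27.5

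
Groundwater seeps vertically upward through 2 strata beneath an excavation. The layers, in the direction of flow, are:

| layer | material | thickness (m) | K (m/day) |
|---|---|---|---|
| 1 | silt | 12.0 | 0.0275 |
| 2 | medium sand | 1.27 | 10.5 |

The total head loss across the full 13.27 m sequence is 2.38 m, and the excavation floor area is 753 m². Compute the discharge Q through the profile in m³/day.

Flow is perpendicular to layering, so the layers act in series and the equivalent K is the thickness-weighted harmonic mean.
Total thickness L = 12.0 + 1.27 = 13.27 m.
Σ(b_i/K_i) = 12.0/0.0275 + 1.27/10.5 = 436.5 d.
K_eq = L / Σ(b_i/K_i) = 13.27 / 436.5 = 0.03040 m/day.
Q = K_eq · A · (Δh/L) = 0.03040 × 753 × (2.38/13.27) = 4.106 m³/day.

4.11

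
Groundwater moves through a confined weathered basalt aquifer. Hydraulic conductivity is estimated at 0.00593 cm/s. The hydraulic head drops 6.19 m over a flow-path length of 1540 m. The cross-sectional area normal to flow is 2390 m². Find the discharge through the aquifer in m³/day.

49.2

Convert K: 0.00593 cm/s × 864 = 5.124 m/day.
Hydraulic gradient i = Δh / L = 6.19 / 1540 = 0.004019.
Darcy's law: Q = K · A · i = 5.124 × 2390 × 0.004019 = 49.22 m³/day.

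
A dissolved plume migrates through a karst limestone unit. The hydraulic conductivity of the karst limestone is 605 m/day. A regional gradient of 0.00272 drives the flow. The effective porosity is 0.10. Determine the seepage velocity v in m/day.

16.5

Hydraulic gradient i = 0.00272.
Darcy flux q = K · i = 605.0 × 0.002720 = 1.646 m/day.
Seepage velocity v = q / n_e = 1.646 / 0.10 = 16.46 m/day.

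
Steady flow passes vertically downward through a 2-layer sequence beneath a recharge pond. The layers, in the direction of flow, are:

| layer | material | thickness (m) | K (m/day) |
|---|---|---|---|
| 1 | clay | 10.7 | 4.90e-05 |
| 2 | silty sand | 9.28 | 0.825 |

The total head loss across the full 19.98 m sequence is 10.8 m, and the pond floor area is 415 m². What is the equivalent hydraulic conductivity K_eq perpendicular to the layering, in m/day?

Flow is perpendicular to layering, so the layers act in series and the equivalent K is the thickness-weighted harmonic mean.
Total thickness L = 10.7 + 9.28 = 19.98 m.
Σ(b_i/K_i) = 10.7/4.90e-05 + 9.28/0.825 = 2.184e+05 d.
K_eq = L / Σ(b_i/K_i) = 19.98 / 2.184e+05 = 9.149e-05 m/day.

9.15e-05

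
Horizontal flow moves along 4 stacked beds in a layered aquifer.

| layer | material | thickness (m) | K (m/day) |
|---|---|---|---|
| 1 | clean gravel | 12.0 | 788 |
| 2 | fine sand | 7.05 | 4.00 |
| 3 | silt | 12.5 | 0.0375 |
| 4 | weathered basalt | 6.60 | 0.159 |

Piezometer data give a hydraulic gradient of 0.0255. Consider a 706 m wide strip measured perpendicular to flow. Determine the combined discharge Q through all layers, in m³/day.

171000

Flow is parallel to layering, so each bed carries its own Darcy discharge and the transmissivities add.
Σ(K_i·b_i) = 788×12.0 + 4.00×7.05 + 0.0375×12.5 + 0.159×6.60 = 9486 m²/day.
Hydraulic gradient i = 0.0255.
Q = Σ(K_i·b_i) · W · i = 9486 × 706 × 0.02550 = 1.708e+05 m³/day.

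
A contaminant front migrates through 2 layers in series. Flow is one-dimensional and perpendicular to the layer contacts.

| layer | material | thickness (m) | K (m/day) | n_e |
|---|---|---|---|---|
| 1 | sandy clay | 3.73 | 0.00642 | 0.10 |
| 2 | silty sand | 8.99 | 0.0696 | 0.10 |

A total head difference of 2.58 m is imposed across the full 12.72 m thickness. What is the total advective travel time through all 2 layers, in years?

With flow normal to the layers, continuity requires the same specific discharge q through every layer.
Σ(b_i/K_i) = 3.73/0.00642 + 8.99/0.0696 = 710.2 d.
q = Δh / Σ(b_i/K_i) = 2.58 / 710.2 = 0.003633 m/day.
In each layer the seepage velocity is v_i = q/n_i, so the layer transit time is t_i = b_i·n_i / q:
  layer 1 (sandy clay): t_1 = 3.73 × 0.10 / 0.003633 = 102.7 d
  layer 2 (silty sand): t_2 = 8.99 × 0.10 / 0.003633 = 247.5 d
Total t = Σ t_i = 350.1 days = 0.9586 years.

0.959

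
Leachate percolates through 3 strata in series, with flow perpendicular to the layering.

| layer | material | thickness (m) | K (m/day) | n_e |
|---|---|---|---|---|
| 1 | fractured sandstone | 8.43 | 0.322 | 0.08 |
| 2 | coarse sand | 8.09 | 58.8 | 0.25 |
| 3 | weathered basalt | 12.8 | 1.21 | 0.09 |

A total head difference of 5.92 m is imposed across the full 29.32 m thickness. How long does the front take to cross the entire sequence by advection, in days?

With flow normal to the layers, continuity requires the same specific discharge q through every layer.
Σ(b_i/K_i) = 8.43/0.322 + 8.09/58.8 + 12.8/1.21 = 36.90 d.
q = Δh / Σ(b_i/K_i) = 5.92 / 36.90 = 0.1605 m/day.
In each layer the seepage velocity is v_i = q/n_i, so the layer transit time is t_i = b_i·n_i / q:
  layer 1 (fractured sandstone): t_1 = 8.43 × 0.08 / 0.1605 = 4.203 d
  layer 2 (coarse sand): t_2 = 8.09 × 0.25 / 0.1605 = 12.61 d
  layer 3 (weathered basalt): t_3 = 12.8 × 0.09 / 0.1605 = 7.180 d
Total t = Σ t_i = 23.99 days.

24.0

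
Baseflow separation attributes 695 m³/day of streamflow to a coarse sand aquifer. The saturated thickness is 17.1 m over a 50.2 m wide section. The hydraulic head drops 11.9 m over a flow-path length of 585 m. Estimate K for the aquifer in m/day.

39.8

Cross-sectional area A = 50.2 × 17.1 = 858.4 m².
Hydraulic gradient i = Δh / L = 11.9 / 585 = 0.02034.
From Q = K·A·i, K = Q / (A·i) = 695 / (858.4 × 0.02034) = 39.80 m/day.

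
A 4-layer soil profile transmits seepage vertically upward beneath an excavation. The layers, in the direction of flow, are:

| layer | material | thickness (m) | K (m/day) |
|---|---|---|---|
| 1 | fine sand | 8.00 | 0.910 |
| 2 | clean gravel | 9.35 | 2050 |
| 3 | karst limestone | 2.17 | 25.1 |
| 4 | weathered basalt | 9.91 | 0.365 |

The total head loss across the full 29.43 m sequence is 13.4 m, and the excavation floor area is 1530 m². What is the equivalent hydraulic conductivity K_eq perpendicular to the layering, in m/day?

Flow is perpendicular to layering, so the layers act in series and the equivalent K is the thickness-weighted harmonic mean.
Total thickness L = 8.00 + 9.35 + 2.17 + 9.91 = 29.43 m.
Σ(b_i/K_i) = 8.00/0.910 + 9.35/2050 + 2.17/25.1 + 9.91/0.365 = 36.03 d.
K_eq = L / Σ(b_i/K_i) = 29.43 / 36.03 = 0.8168 m/day.

0.817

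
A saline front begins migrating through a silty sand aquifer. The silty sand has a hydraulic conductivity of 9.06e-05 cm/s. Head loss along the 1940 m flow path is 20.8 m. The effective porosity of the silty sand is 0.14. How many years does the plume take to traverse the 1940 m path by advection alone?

Convert K: 9.06e-05 cm/s × 864 = 0.07828 m/day.
Hydraulic gradient i = Δh / L = 20.8 / 1940 = 0.01072.
Darcy flux q = K · i = 0.07828 × 0.01072 = 0.0008393 m/day.
Seepage velocity v = q / n_e = 0.0008393 / 0.14 = 0.005995 m/day.
Travel time t = L / v = 1940 / 0.005995 = 3.236e+05 days = 886.0 years.

886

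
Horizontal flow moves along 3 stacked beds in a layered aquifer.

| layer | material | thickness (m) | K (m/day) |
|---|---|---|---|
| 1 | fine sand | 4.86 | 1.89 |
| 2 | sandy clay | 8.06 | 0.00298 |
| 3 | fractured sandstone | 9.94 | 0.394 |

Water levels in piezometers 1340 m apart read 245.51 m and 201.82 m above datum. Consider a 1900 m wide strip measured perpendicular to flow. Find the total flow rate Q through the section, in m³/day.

813

Flow is parallel to layering, so each bed carries its own Darcy discharge and the transmissivities add.
Σ(K_i·b_i) = 1.89×4.86 + 0.00298×8.06 + 0.394×9.94 = 13.13 m²/day.
Hydraulic gradient i = (245.51 − 201.82) / 1340 = 43.69 / 1340 = 0.03260.
Q = Σ(K_i·b_i) · W · i = 13.13 × 1900 × 0.03260 = 813.1 m³/day.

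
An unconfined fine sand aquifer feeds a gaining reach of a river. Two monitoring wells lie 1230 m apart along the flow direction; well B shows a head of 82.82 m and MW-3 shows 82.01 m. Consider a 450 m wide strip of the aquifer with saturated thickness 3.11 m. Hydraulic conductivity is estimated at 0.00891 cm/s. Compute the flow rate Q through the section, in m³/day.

Convert K: 0.00891 cm/s × 864 = 7.698 m/day.
Cross-sectional area A = 450 × 3.11 = 1400 m².
Hydraulic gradient i = (82.82 − 82.01) / 1230 = 0.81 / 1230 = 0.0006585.
Darcy's law: Q = K · A · i = 7.698 × 1400 × 0.0006585 = 7.095 m³/day.

7.09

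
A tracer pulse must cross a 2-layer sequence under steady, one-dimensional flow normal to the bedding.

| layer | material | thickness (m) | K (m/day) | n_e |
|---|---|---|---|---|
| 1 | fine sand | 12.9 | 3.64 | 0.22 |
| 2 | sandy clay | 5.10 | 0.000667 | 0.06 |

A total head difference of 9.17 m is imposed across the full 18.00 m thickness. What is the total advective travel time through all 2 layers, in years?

With flow normal to the layers, continuity requires the same specific discharge q through every layer.
Σ(b_i/K_i) = 12.9/3.64 + 5.10/0.000667 = 7650 d.
q = Δh / Σ(b_i/K_i) = 9.17 / 7650 = 0.001199 m/day.
In each layer the seepage velocity is v_i = q/n_i, so the layer transit time is t_i = b_i·n_i / q:
  layer 1 (fine sand): t_1 = 12.9 × 0.22 / 0.001199 = 2367 d
  layer 2 (sandy clay): t_2 = 5.10 × 0.06 / 0.001199 = 255.3 d
Total t = Σ t_i = 2623 days = 7.181 years.

7.18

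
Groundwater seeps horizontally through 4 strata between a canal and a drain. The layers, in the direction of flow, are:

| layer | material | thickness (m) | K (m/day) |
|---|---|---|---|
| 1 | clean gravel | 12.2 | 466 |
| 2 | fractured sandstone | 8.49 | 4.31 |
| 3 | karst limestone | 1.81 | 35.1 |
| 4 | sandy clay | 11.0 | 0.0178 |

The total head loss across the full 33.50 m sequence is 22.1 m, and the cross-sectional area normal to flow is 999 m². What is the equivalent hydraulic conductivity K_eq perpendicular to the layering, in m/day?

Flow is perpendicular to layering, so the layers act in series and the equivalent K is the thickness-weighted harmonic mean.
Total thickness L = 12.2 + 8.49 + 1.81 + 11.0 = 33.50 m.
Σ(b_i/K_i) = 12.2/466 + 8.49/4.31 + 1.81/35.1 + 11.0/0.0178 = 620.0 d.
K_eq = L / Σ(b_i/K_i) = 33.50 / 620.0 = 0.05403 m/day.

0.0540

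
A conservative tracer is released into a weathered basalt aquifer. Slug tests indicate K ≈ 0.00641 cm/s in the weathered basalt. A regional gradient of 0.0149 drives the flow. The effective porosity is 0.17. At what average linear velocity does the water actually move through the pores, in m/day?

0.485

Convert K: 0.00641 cm/s × 864 = 5.538 m/day.
Hydraulic gradient i = 0.0149.
Darcy flux q = K · i = 5.538 × 0.01490 = 0.08252 m/day.
Seepage velocity v = q / n_e = 0.08252 / 0.17 = 0.4854 m/day.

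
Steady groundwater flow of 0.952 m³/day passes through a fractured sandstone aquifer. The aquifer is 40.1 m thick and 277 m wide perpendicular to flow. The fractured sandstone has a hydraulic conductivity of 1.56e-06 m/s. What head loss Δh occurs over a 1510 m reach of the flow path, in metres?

Convert K: 1.56e-06 m/s × 86400 = 0.1348 m/day.
Cross-sectional area A = 277 × 40.1 = 11108 m².
From Q = K·A·i, i = Q / (K·A) = 0.952 / (0.1348 × 11108) = 0.0006359.
Head loss Δh = i · L = 0.0006359 × 1510 = 0.9602 m.

0.960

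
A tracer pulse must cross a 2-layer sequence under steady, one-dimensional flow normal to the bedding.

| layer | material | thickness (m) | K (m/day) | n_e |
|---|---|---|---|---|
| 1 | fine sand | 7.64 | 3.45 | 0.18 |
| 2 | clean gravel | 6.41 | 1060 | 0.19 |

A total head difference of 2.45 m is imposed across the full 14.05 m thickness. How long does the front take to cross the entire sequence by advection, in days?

With flow normal to the layers, continuity requires the same specific discharge q through every layer.
Σ(b_i/K_i) = 7.64/3.45 + 6.41/1060 = 2.221 d.
q = Δh / Σ(b_i/K_i) = 2.45 / 2.221 = 1.103 m/day.
In each layer the seepage velocity is v_i = q/n_i, so the layer transit time is t_i = b_i·n_i / q:
  layer 1 (fine sand): t_1 = 7.64 × 0.18 / 1.103 = 1.246 d
  layer 2 (clean gravel): t_2 = 6.41 × 0.19 / 1.103 = 1.104 d
Total t = Σ t_i = 2.350 days.

2.35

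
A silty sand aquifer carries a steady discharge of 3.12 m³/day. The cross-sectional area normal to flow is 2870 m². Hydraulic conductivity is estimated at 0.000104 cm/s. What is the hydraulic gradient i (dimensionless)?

Convert K: 0.000104 cm/s × 864 = 0.08986 m/day.
From Q = K·A·i, i = Q / (K·A) = 3.12 / (0.08986 × 2870) = 0.01210.

0.0121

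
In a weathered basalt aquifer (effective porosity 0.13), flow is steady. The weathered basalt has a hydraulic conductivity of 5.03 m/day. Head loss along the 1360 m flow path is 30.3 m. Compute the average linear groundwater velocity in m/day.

0.862

Hydraulic gradient i = Δh / L = 30.3 / 1360 = 0.02228.
Darcy flux q = K · i = 5.030 × 0.02228 = 0.1121 m/day.
Seepage velocity v = q / n_e = 0.1121 / 0.13 = 0.8620 m/day.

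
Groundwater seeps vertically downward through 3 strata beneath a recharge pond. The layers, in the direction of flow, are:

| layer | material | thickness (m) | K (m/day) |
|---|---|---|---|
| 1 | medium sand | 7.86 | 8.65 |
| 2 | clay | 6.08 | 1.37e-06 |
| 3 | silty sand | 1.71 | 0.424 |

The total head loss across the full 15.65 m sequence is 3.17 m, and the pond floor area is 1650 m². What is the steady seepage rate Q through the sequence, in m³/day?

0.00118

Flow is perpendicular to layering, so the layers act in series and the equivalent K is the thickness-weighted harmonic mean.
Total thickness L = 7.86 + 6.08 + 1.71 = 15.65 m.
Σ(b_i/K_i) = 7.86/8.65 + 6.08/1.37e-06 + 1.71/0.424 = 4.438e+06 d.
K_eq = L / Σ(b_i/K_i) = 15.65 / 4.438e+06 = 3.526e-06 m/day.
Q = K_eq · A · (Δh/L) = 3.526e-06 × 1650 × (3.17/15.65) = 0.001179 m³/day.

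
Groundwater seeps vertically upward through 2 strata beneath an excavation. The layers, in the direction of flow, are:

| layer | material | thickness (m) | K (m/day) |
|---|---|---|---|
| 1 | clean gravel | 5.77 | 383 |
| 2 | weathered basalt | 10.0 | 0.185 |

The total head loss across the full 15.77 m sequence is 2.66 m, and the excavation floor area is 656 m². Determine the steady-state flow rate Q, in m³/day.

Flow is perpendicular to layering, so the layers act in series and the equivalent K is the thickness-weighted harmonic mean.
Total thickness L = 5.77 + 10.0 = 15.77 m.
Σ(b_i/K_i) = 5.77/383 + 10.0/0.185 = 54.07 d.
K_eq = L / Σ(b_i/K_i) = 15.77 / 54.07 = 0.2917 m/day.
Q = K_eq · A · (Δh/L) = 0.2917 × 656 × (2.66/15.77) = 32.27 m³/day.

32.3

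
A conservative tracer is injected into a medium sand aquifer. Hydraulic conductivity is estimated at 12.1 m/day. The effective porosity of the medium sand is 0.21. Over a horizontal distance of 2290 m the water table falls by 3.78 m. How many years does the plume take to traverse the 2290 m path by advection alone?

Hydraulic gradient i = Δh / L = 3.78 / 2290 = 0.001651.
Darcy flux q = K · i = 12.10 × 0.001651 = 0.01997 m/day.
Seepage velocity v = q / n_e = 0.01997 / 0.21 = 0.09511 m/day.
Travel time t = L / v = 2290 / 0.09511 = 24078 days = 65.92 years.

65.9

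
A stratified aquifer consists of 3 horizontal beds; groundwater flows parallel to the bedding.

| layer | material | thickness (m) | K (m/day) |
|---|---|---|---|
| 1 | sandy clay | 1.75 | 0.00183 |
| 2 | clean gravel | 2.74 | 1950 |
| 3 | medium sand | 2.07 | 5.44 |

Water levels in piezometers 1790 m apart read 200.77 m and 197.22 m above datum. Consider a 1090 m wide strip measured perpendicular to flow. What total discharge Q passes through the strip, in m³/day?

Flow is parallel to layering, so each bed carries its own Darcy discharge and the transmissivities add.
Σ(K_i·b_i) = 0.00183×1.75 + 1950×2.74 + 5.44×2.07 = 5354 m²/day.
Hydraulic gradient i = (200.77 − 197.22) / 1790 = 3.55 / 1790 = 0.001983.
Q = Σ(K_i·b_i) · W · i = 5354 × 1090 × 0.001983 = 11574 m³/day.

11600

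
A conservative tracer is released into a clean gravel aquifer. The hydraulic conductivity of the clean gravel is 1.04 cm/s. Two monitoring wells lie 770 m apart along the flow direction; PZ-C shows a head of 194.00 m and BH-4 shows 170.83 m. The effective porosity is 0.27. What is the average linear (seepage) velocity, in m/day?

Convert K: 1.04 cm/s × 864 = 898.6 m/day.
Hydraulic gradient i = (194.00 − 170.83) / 770 = 23.17 / 770 = 0.03009.
Darcy flux q = K · i = 898.6 × 0.03009 = 27.04 m/day.
Seepage velocity v = q / n_e = 27.04 / 0.27 = 100.1 m/day.

100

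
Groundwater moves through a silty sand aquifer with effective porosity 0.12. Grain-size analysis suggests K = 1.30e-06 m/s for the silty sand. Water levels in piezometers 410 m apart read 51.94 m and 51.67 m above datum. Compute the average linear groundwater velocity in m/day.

0.000616

Convert K: 1.30e-06 m/s × 86400 = 0.1123 m/day.
Hydraulic gradient i = (51.94 − 51.67) / 410 = 0.27 / 410 = 0.0006585.
Darcy flux q = K · i = 0.1123 × 0.0006585 = 7.397e-05 m/day.
Seepage velocity v = q / n_e = 7.397e-05 / 0.12 = 0.0006164 m/day.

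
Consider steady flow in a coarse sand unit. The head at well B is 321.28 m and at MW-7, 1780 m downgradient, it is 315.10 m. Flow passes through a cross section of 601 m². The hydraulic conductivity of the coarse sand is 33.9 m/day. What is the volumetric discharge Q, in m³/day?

70.7

Hydraulic gradient i = (321.28 − 315.10) / 1780 = 6.18 / 1780 = 0.003472.
Darcy's law: Q = K · A · i = 33.90 × 601.0 × 0.003472 = 70.74 m³/day.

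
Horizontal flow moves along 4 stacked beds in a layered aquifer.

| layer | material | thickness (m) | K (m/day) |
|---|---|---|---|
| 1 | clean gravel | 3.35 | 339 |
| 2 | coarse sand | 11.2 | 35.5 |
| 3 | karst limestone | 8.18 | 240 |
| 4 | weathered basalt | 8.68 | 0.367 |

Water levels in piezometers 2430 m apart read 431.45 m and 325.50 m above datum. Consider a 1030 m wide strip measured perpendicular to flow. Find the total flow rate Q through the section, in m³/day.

Flow is parallel to layering, so each bed carries its own Darcy discharge and the transmissivities add.
Σ(K_i·b_i) = 339×3.35 + 35.5×11.2 + 240×8.18 + 0.367×8.68 = 3500 m²/day.
Hydraulic gradient i = (431.45 − 325.50) / 2430 = 105.95 / 2430 = 0.04360.
Q = Σ(K_i·b_i) · W · i = 3500 × 1030 × 0.04360 = 1.572e+05 m³/day.

157000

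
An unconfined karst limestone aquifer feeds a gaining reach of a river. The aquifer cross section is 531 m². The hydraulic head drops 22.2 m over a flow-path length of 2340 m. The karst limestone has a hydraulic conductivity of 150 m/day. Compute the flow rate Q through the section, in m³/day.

Hydraulic gradient i = Δh / L = 22.2 / 2340 = 0.009487.
Darcy's law: Q = K · A · i = 150.0 × 531.0 × 0.009487 = 755.7 m³/day.

756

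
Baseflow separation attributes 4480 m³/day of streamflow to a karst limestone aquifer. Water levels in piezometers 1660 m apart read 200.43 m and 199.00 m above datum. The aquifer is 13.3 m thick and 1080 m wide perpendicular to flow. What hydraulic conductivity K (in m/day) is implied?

Cross-sectional area A = 1080 × 13.3 = 14364 m².
Hydraulic gradient i = (200.43 − 199.00) / 1660 = 1.43 / 1660 = 0.0008614.
From Q = K·A·i, K = Q / (A·i) = 4480 / (14364 × 0.0008614) = 362.1 m/day.

362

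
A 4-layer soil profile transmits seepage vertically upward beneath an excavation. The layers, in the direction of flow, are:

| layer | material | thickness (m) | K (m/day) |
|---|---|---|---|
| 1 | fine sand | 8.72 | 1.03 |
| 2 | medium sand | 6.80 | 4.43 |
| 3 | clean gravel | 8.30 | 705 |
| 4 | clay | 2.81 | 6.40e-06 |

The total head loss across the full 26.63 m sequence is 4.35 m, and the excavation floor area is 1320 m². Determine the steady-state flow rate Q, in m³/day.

Flow is perpendicular to layering, so the layers act in series and the equivalent K is the thickness-weighted harmonic mean.
Total thickness L = 8.72 + 6.80 + 8.30 + 2.81 = 26.63 m.
Σ(b_i/K_i) = 8.72/1.03 + 6.80/4.43 + 8.30/705 + 2.81/6.40e-06 = 4.391e+05 d.
K_eq = L / Σ(b_i/K_i) = 26.63 / 4.391e+05 = 6.065e-05 m/day.
Q = K_eq · A · (Δh/L) = 6.065e-05 × 1320 × (4.35/26.63) = 0.01308 m³/day.

0.0131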